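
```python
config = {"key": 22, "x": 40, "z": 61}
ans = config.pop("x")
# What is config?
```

Answer: {'key': 22, 'z': 61}

Derivation:
Trace (tracking config):
config = {'key': 22, 'x': 40, 'z': 61}  # -> config = {'key': 22, 'x': 40, 'z': 61}
ans = config.pop('x')  # -> ans = 40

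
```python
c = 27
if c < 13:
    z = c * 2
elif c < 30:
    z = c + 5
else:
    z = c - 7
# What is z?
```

Answer: 32

Derivation:
Trace (tracking z):
c = 27  # -> c = 27
if c < 13:  # condition is False
elif c < 30:  # condition is True
    z = c + 5  # -> z = 32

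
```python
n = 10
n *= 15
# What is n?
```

Answer: 150

Derivation:
Trace (tracking n):
n = 10  # -> n = 10
n *= 15  # -> n = 150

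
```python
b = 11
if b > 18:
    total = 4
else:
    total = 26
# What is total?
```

Trace (tracking total):
b = 11  # -> b = 11
if b > 18:  # condition is False
else:
    total = 26  # -> total = 26

Answer: 26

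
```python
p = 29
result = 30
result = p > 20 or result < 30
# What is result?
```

Answer: True

Derivation:
Trace (tracking result):
p = 29  # -> p = 29
result = 30  # -> result = 30
result = p > 20 or result < 30  # -> result = True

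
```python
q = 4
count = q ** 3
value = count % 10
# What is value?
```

Answer: 4

Derivation:
Trace (tracking value):
q = 4  # -> q = 4
count = q ** 3  # -> count = 64
value = count % 10  # -> value = 4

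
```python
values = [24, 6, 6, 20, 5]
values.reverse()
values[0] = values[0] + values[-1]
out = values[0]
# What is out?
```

Trace (tracking out):
values = [24, 6, 6, 20, 5]  # -> values = [24, 6, 6, 20, 5]
values.reverse()  # -> values = [5, 20, 6, 6, 24]
values[0] = values[0] + values[-1]  # -> values = [29, 20, 6, 6, 24]
out = values[0]  # -> out = 29

Answer: 29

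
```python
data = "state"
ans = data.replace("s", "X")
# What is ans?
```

Trace (tracking ans):
data = 'state'  # -> data = 'state'
ans = data.replace('s', 'X')  # -> ans = 'Xtate'

Answer: 'Xtate'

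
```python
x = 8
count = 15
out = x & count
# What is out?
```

Trace (tracking out):
x = 8  # -> x = 8
count = 15  # -> count = 15
out = x & count  # -> out = 8

Answer: 8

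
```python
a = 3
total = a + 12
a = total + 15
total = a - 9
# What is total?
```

Answer: 21

Derivation:
Trace (tracking total):
a = 3  # -> a = 3
total = a + 12  # -> total = 15
a = total + 15  # -> a = 30
total = a - 9  # -> total = 21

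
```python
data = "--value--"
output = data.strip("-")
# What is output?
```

Answer: 'value'

Derivation:
Trace (tracking output):
data = '--value--'  # -> data = '--value--'
output = data.strip('-')  # -> output = 'value'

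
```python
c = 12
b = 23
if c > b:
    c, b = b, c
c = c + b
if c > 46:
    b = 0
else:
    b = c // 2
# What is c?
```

Trace (tracking c):
c = 12  # -> c = 12
b = 23  # -> b = 23
if c > b:  # condition is False
c = c + b  # -> c = 35
if c > 46:  # condition is False
else:
    b = c // 2  # -> b = 17

Answer: 35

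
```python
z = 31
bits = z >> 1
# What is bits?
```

Answer: 15

Derivation:
Trace (tracking bits):
z = 31  # -> z = 31
bits = z >> 1  # -> bits = 15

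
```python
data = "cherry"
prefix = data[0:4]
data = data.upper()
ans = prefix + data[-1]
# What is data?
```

Trace (tracking data):
data = 'cherry'  # -> data = 'cherry'
prefix = data[0:4]  # -> prefix = 'cher'
data = data.upper()  # -> data = 'CHERRY'
ans = prefix + data[-1]  # -> ans = 'cherY'

Answer: 'CHERRY'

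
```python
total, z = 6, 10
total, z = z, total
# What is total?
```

Trace (tracking total):
total, z = (6, 10)  # -> total = 6, z = 10
total, z = (z, total)  # -> total = 10, z = 6

Answer: 10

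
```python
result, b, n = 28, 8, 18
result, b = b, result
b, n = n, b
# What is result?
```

Trace (tracking result):
result, b, n = (28, 8, 18)  # -> result = 28, b = 8, n = 18
result, b = (b, result)  # -> result = 8, b = 28
b, n = (n, b)  # -> b = 18, n = 28

Answer: 8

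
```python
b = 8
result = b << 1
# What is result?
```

Answer: 16

Derivation:
Trace (tracking result):
b = 8  # -> b = 8
result = b << 1  # -> result = 16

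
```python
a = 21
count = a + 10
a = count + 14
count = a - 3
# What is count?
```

Answer: 42

Derivation:
Trace (tracking count):
a = 21  # -> a = 21
count = a + 10  # -> count = 31
a = count + 14  # -> a = 45
count = a - 3  # -> count = 42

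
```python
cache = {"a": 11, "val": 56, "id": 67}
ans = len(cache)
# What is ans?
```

Trace (tracking ans):
cache = {'a': 11, 'val': 56, 'id': 67}  # -> cache = {'a': 11, 'val': 56, 'id': 67}
ans = len(cache)  # -> ans = 3

Answer: 3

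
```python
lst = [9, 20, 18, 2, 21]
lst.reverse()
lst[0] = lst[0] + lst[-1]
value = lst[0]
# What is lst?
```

Trace (tracking lst):
lst = [9, 20, 18, 2, 21]  # -> lst = [9, 20, 18, 2, 21]
lst.reverse()  # -> lst = [21, 2, 18, 20, 9]
lst[0] = lst[0] + lst[-1]  # -> lst = [30, 2, 18, 20, 9]
value = lst[0]  # -> value = 30

Answer: [30, 2, 18, 20, 9]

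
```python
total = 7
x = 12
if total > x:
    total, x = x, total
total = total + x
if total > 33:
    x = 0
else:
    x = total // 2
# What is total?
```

Answer: 19

Derivation:
Trace (tracking total):
total = 7  # -> total = 7
x = 12  # -> x = 12
if total > x:  # condition is False
total = total + x  # -> total = 19
if total > 33:  # condition is False
else:
    x = total // 2  # -> x = 9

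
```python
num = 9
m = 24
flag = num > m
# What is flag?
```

Answer: False

Derivation:
Trace (tracking flag):
num = 9  # -> num = 9
m = 24  # -> m = 24
flag = num > m  # -> flag = False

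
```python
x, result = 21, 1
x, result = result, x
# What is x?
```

Answer: 1

Derivation:
Trace (tracking x):
x, result = (21, 1)  # -> x = 21, result = 1
x, result = (result, x)  # -> x = 1, result = 21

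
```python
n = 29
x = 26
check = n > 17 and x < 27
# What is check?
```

Answer: True

Derivation:
Trace (tracking check):
n = 29  # -> n = 29
x = 26  # -> x = 26
check = n > 17 and x < 27  # -> check = True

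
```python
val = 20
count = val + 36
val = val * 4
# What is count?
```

Trace (tracking count):
val = 20  # -> val = 20
count = val + 36  # -> count = 56
val = val * 4  # -> val = 80

Answer: 56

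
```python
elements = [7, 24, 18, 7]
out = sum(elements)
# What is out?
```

Trace (tracking out):
elements = [7, 24, 18, 7]  # -> elements = [7, 24, 18, 7]
out = sum(elements)  # -> out = 56

Answer: 56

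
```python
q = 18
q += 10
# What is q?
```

Trace (tracking q):
q = 18  # -> q = 18
q += 10  # -> q = 28

Answer: 28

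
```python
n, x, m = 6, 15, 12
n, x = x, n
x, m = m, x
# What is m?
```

Trace (tracking m):
n, x, m = (6, 15, 12)  # -> n = 6, x = 15, m = 12
n, x = (x, n)  # -> n = 15, x = 6
x, m = (m, x)  # -> x = 12, m = 6

Answer: 6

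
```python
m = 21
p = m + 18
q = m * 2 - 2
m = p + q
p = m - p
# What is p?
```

Answer: 40

Derivation:
Trace (tracking p):
m = 21  # -> m = 21
p = m + 18  # -> p = 39
q = m * 2 - 2  # -> q = 40
m = p + q  # -> m = 79
p = m - p  # -> p = 40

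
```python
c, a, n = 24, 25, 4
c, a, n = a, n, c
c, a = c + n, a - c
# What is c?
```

Answer: 49

Derivation:
Trace (tracking c):
c, a, n = (24, 25, 4)  # -> c = 24, a = 25, n = 4
c, a, n = (a, n, c)  # -> c = 25, a = 4, n = 24
c, a = (c + n, a - c)  # -> c = 49, a = -21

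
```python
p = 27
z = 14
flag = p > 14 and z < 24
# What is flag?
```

Trace (tracking flag):
p = 27  # -> p = 27
z = 14  # -> z = 14
flag = p > 14 and z < 24  # -> flag = True

Answer: True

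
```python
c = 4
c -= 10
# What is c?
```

Answer: -6

Derivation:
Trace (tracking c):
c = 4  # -> c = 4
c -= 10  # -> c = -6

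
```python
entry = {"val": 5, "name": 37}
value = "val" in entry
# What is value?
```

Answer: True

Derivation:
Trace (tracking value):
entry = {'val': 5, 'name': 37}  # -> entry = {'val': 5, 'name': 37}
value = 'val' in entry  # -> value = True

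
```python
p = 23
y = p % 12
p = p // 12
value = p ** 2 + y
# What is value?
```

Answer: 12

Derivation:
Trace (tracking value):
p = 23  # -> p = 23
y = p % 12  # -> y = 11
p = p // 12  # -> p = 1
value = p ** 2 + y  # -> value = 12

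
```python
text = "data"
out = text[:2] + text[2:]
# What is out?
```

Trace (tracking out):
text = 'data'  # -> text = 'data'
out = text[:2] + text[2:]  # -> out = 'data'

Answer: 'data'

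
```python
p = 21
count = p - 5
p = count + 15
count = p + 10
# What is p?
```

Answer: 31

Derivation:
Trace (tracking p):
p = 21  # -> p = 21
count = p - 5  # -> count = 16
p = count + 15  # -> p = 31
count = p + 10  # -> count = 41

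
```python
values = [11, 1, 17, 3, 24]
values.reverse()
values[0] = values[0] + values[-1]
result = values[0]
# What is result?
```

Trace (tracking result):
values = [11, 1, 17, 3, 24]  # -> values = [11, 1, 17, 3, 24]
values.reverse()  # -> values = [24, 3, 17, 1, 11]
values[0] = values[0] + values[-1]  # -> values = [35, 3, 17, 1, 11]
result = values[0]  # -> result = 35

Answer: 35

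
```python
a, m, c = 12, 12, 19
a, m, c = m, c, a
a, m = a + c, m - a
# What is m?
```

Answer: 7

Derivation:
Trace (tracking m):
a, m, c = (12, 12, 19)  # -> a = 12, m = 12, c = 19
a, m, c = (m, c, a)  # -> a = 12, m = 19, c = 12
a, m = (a + c, m - a)  # -> a = 24, m = 7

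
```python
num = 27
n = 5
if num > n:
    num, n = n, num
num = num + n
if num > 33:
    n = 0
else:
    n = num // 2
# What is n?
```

Answer: 16

Derivation:
Trace (tracking n):
num = 27  # -> num = 27
n = 5  # -> n = 5
if num > n:  # condition is True
    num, n = (n, num)  # -> num = 5, n = 27
num = num + n  # -> num = 32
if num > 33:  # condition is False
else:
    n = num // 2  # -> n = 16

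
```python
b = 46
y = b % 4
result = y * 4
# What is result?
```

Trace (tracking result):
b = 46  # -> b = 46
y = b % 4  # -> y = 2
result = y * 4  # -> result = 8

Answer: 8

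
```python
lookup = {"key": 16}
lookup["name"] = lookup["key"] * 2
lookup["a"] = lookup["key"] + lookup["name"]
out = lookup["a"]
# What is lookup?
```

Trace (tracking lookup):
lookup = {'key': 16}  # -> lookup = {'key': 16}
lookup['name'] = lookup['key'] * 2  # -> lookup = {'key': 16, 'name': 32}
lookup['a'] = lookup['key'] + lookup['name']  # -> lookup = {'key': 16, 'name': 32, 'a': 48}
out = lookup['a']  # -> out = 48

Answer: {'key': 16, 'name': 32, 'a': 48}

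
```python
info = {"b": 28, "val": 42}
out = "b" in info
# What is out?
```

Answer: True

Derivation:
Trace (tracking out):
info = {'b': 28, 'val': 42}  # -> info = {'b': 28, 'val': 42}
out = 'b' in info  # -> out = True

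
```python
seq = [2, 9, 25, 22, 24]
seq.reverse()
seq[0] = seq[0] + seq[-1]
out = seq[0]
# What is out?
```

Trace (tracking out):
seq = [2, 9, 25, 22, 24]  # -> seq = [2, 9, 25, 22, 24]
seq.reverse()  # -> seq = [24, 22, 25, 9, 2]
seq[0] = seq[0] + seq[-1]  # -> seq = [26, 22, 25, 9, 2]
out = seq[0]  # -> out = 26

Answer: 26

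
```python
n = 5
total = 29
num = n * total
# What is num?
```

Trace (tracking num):
n = 5  # -> n = 5
total = 29  # -> total = 29
num = n * total  # -> num = 145

Answer: 145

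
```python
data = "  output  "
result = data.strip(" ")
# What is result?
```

Answer: 'output'

Derivation:
Trace (tracking result):
data = '  output  '  # -> data = '  output  '
result = data.strip(' ')  # -> result = 'output'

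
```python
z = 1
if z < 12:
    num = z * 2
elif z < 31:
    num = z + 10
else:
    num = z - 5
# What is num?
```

Trace (tracking num):
z = 1  # -> z = 1
if z < 12:  # condition is True
    num = z * 2  # -> num = 2

Answer: 2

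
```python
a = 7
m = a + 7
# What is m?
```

Answer: 14

Derivation:
Trace (tracking m):
a = 7  # -> a = 7
m = a + 7  # -> m = 14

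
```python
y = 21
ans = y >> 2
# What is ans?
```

Answer: 5

Derivation:
Trace (tracking ans):
y = 21  # -> y = 21
ans = y >> 2  # -> ans = 5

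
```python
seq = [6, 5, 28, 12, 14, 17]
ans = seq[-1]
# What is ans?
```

Answer: 17

Derivation:
Trace (tracking ans):
seq = [6, 5, 28, 12, 14, 17]  # -> seq = [6, 5, 28, 12, 14, 17]
ans = seq[-1]  # -> ans = 17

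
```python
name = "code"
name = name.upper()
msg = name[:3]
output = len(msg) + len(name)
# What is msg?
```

Trace (tracking msg):
name = 'code'  # -> name = 'code'
name = name.upper()  # -> name = 'CODE'
msg = name[:3]  # -> msg = 'COD'
output = len(msg) + len(name)  # -> output = 7

Answer: 'COD'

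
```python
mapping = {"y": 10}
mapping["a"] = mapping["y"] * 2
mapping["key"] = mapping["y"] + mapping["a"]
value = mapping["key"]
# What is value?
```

Answer: 30

Derivation:
Trace (tracking value):
mapping = {'y': 10}  # -> mapping = {'y': 10}
mapping['a'] = mapping['y'] * 2  # -> mapping = {'y': 10, 'a': 20}
mapping['key'] = mapping['y'] + mapping['a']  # -> mapping = {'y': 10, 'a': 20, 'key': 30}
value = mapping['key']  # -> value = 30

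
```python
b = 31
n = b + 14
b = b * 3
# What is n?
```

Answer: 45

Derivation:
Trace (tracking n):
b = 31  # -> b = 31
n = b + 14  # -> n = 45
b = b * 3  # -> b = 93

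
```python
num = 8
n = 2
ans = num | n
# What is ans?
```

Answer: 10

Derivation:
Trace (tracking ans):
num = 8  # -> num = 8
n = 2  # -> n = 2
ans = num | n  # -> ans = 10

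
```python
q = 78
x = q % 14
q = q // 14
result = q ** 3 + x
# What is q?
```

Trace (tracking q):
q = 78  # -> q = 78
x = q % 14  # -> x = 8
q = q // 14  # -> q = 5
result = q ** 3 + x  # -> result = 133

Answer: 5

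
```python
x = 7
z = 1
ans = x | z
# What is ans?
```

Trace (tracking ans):
x = 7  # -> x = 7
z = 1  # -> z = 1
ans = x | z  # -> ans = 7

Answer: 7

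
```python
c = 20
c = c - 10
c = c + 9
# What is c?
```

Answer: 19

Derivation:
Trace (tracking c):
c = 20  # -> c = 20
c = c - 10  # -> c = 10
c = c + 9  # -> c = 19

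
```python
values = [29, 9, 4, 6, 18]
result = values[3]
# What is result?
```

Answer: 6

Derivation:
Trace (tracking result):
values = [29, 9, 4, 6, 18]  # -> values = [29, 9, 4, 6, 18]
result = values[3]  # -> result = 6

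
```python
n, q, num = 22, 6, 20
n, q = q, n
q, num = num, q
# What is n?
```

Answer: 6

Derivation:
Trace (tracking n):
n, q, num = (22, 6, 20)  # -> n = 22, q = 6, num = 20
n, q = (q, n)  # -> n = 6, q = 22
q, num = (num, q)  # -> q = 20, num = 22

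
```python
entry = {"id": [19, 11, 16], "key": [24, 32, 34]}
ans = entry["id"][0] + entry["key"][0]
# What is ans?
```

Trace (tracking ans):
entry = {'id': [19, 11, 16], 'key': [24, 32, 34]}  # -> entry = {'id': [19, 11, 16], 'key': [24, 32, 34]}
ans = entry['id'][0] + entry['key'][0]  # -> ans = 43

Answer: 43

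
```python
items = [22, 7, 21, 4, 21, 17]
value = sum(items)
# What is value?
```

Answer: 92

Derivation:
Trace (tracking value):
items = [22, 7, 21, 4, 21, 17]  # -> items = [22, 7, 21, 4, 21, 17]
value = sum(items)  # -> value = 92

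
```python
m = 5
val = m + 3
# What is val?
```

Answer: 8

Derivation:
Trace (tracking val):
m = 5  # -> m = 5
val = m + 3  # -> val = 8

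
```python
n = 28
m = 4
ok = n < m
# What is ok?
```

Answer: False

Derivation:
Trace (tracking ok):
n = 28  # -> n = 28
m = 4  # -> m = 4
ok = n < m  # -> ok = False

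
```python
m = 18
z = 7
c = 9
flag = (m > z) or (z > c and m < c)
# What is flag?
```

Answer: True

Derivation:
Trace (tracking flag):
m = 18  # -> m = 18
z = 7  # -> z = 7
c = 9  # -> c = 9
flag = m > z or (z > c and m < c)  # -> flag = True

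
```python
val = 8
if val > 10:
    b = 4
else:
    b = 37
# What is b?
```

Answer: 37

Derivation:
Trace (tracking b):
val = 8  # -> val = 8
if val > 10:  # condition is False
else:
    b = 37  # -> b = 37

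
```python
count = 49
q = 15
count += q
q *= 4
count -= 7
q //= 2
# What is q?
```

Trace (tracking q):
count = 49  # -> count = 49
q = 15  # -> q = 15
count += q  # -> count = 64
q *= 4  # -> q = 60
count -= 7  # -> count = 57
q //= 2  # -> q = 30

Answer: 30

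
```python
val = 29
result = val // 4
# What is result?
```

Answer: 7

Derivation:
Trace (tracking result):
val = 29  # -> val = 29
result = val // 4  # -> result = 7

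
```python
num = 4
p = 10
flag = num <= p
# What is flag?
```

Trace (tracking flag):
num = 4  # -> num = 4
p = 10  # -> p = 10
flag = num <= p  # -> flag = True

Answer: True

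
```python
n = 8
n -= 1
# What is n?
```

Trace (tracking n):
n = 8  # -> n = 8
n -= 1  # -> n = 7

Answer: 7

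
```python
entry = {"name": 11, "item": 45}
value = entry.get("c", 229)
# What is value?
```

Trace (tracking value):
entry = {'name': 11, 'item': 45}  # -> entry = {'name': 11, 'item': 45}
value = entry.get('c', 229)  # -> value = 229

Answer: 229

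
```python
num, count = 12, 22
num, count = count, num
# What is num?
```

Trace (tracking num):
num, count = (12, 22)  # -> num = 12, count = 22
num, count = (count, num)  # -> num = 22, count = 12

Answer: 22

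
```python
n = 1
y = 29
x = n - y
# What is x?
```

Trace (tracking x):
n = 1  # -> n = 1
y = 29  # -> y = 29
x = n - y  # -> x = -28

Answer: -28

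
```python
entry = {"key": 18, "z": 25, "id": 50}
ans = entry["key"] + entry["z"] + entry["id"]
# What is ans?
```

Answer: 93

Derivation:
Trace (tracking ans):
entry = {'key': 18, 'z': 25, 'id': 50}  # -> entry = {'key': 18, 'z': 25, 'id': 50}
ans = entry['key'] + entry['z'] + entry['id']  # -> ans = 93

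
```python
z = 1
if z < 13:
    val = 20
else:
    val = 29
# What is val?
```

Answer: 20

Derivation:
Trace (tracking val):
z = 1  # -> z = 1
if z < 13:  # condition is True
    val = 20  # -> val = 20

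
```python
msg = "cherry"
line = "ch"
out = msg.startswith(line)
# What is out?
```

Trace (tracking out):
msg = 'cherry'  # -> msg = 'cherry'
line = 'ch'  # -> line = 'ch'
out = msg.startswith(line)  # -> out = True

Answer: True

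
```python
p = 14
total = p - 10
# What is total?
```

Answer: 4

Derivation:
Trace (tracking total):
p = 14  # -> p = 14
total = p - 10  # -> total = 4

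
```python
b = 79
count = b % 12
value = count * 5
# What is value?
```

Answer: 35

Derivation:
Trace (tracking value):
b = 79  # -> b = 79
count = b % 12  # -> count = 7
value = count * 5  # -> value = 35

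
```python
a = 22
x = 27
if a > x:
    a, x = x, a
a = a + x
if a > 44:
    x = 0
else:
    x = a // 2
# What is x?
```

Trace (tracking x):
a = 22  # -> a = 22
x = 27  # -> x = 27
if a > x:  # condition is False
a = a + x  # -> a = 49
if a > 44:  # condition is True
    x = 0  # -> x = 0

Answer: 0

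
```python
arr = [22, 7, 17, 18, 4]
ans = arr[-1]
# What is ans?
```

Trace (tracking ans):
arr = [22, 7, 17, 18, 4]  # -> arr = [22, 7, 17, 18, 4]
ans = arr[-1]  # -> ans = 4

Answer: 4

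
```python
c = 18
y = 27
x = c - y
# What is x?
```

Answer: -9

Derivation:
Trace (tracking x):
c = 18  # -> c = 18
y = 27  # -> y = 27
x = c - y  # -> x = -9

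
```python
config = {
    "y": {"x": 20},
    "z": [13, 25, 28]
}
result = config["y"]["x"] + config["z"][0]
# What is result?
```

Trace (tracking result):
config = {'y': {'x': 20}, 'z': [13, 25, 28]}  # -> config = {'y': {'x': 20}, 'z': [13, 25, 28]}
result = config['y']['x'] + config['z'][0]  # -> result = 33

Answer: 33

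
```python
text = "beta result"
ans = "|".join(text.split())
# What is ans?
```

Trace (tracking ans):
text = 'beta result'  # -> text = 'beta result'
ans = '|'.join(text.split())  # -> ans = 'beta|result'

Answer: 'beta|result'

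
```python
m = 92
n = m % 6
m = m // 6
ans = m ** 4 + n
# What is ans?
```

Answer: 50627

Derivation:
Trace (tracking ans):
m = 92  # -> m = 92
n = m % 6  # -> n = 2
m = m // 6  # -> m = 15
ans = m ** 4 + n  # -> ans = 50627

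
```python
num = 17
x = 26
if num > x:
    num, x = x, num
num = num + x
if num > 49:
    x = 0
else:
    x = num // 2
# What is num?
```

Trace (tracking num):
num = 17  # -> num = 17
x = 26  # -> x = 26
if num > x:  # condition is False
num = num + x  # -> num = 43
if num > 49:  # condition is False
else:
    x = num // 2  # -> x = 21

Answer: 43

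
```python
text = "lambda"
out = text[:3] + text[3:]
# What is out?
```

Answer: 'lambda'

Derivation:
Trace (tracking out):
text = 'lambda'  # -> text = 'lambda'
out = text[:3] + text[3:]  # -> out = 'lambda'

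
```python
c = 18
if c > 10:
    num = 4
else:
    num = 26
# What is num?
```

Answer: 4

Derivation:
Trace (tracking num):
c = 18  # -> c = 18
if c > 10:  # condition is True
    num = 4  # -> num = 4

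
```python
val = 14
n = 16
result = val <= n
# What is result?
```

Answer: True

Derivation:
Trace (tracking result):
val = 14  # -> val = 14
n = 16  # -> n = 16
result = val <= n  # -> result = True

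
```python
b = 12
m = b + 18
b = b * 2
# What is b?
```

Answer: 24

Derivation:
Trace (tracking b):
b = 12  # -> b = 12
m = b + 18  # -> m = 30
b = b * 2  # -> b = 24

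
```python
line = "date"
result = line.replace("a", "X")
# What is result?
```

Answer: 'dXte'

Derivation:
Trace (tracking result):
line = 'date'  # -> line = 'date'
result = line.replace('a', 'X')  # -> result = 'dXte'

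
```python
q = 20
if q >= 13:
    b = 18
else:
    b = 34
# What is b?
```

Trace (tracking b):
q = 20  # -> q = 20
if q >= 13:  # condition is True
    b = 18  # -> b = 18

Answer: 18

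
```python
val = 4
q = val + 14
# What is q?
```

Trace (tracking q):
val = 4  # -> val = 4
q = val + 14  # -> q = 18

Answer: 18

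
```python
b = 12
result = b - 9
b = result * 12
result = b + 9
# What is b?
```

Answer: 36

Derivation:
Trace (tracking b):
b = 12  # -> b = 12
result = b - 9  # -> result = 3
b = result * 12  # -> b = 36
result = b + 9  # -> result = 45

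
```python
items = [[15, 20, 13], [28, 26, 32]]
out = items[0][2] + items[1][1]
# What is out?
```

Trace (tracking out):
items = [[15, 20, 13], [28, 26, 32]]  # -> items = [[15, 20, 13], [28, 26, 32]]
out = items[0][2] + items[1][1]  # -> out = 39

Answer: 39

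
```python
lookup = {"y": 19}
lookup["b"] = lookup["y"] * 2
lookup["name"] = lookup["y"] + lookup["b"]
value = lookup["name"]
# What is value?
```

Trace (tracking value):
lookup = {'y': 19}  # -> lookup = {'y': 19}
lookup['b'] = lookup['y'] * 2  # -> lookup = {'y': 19, 'b': 38}
lookup['name'] = lookup['y'] + lookup['b']  # -> lookup = {'y': 19, 'b': 38, 'name': 57}
value = lookup['name']  # -> value = 57

Answer: 57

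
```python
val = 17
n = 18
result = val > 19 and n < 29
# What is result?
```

Trace (tracking result):
val = 17  # -> val = 17
n = 18  # -> n = 18
result = val > 19 and n < 29  # -> result = False

Answer: False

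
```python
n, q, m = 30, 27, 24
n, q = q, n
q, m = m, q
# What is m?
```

Trace (tracking m):
n, q, m = (30, 27, 24)  # -> n = 30, q = 27, m = 24
n, q = (q, n)  # -> n = 27, q = 30
q, m = (m, q)  # -> q = 24, m = 30

Answer: 30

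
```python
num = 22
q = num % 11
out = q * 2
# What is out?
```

Answer: 0

Derivation:
Trace (tracking out):
num = 22  # -> num = 22
q = num % 11  # -> q = 0
out = q * 2  # -> out = 0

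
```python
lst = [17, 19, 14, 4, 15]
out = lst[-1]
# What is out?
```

Answer: 15

Derivation:
Trace (tracking out):
lst = [17, 19, 14, 4, 15]  # -> lst = [17, 19, 14, 4, 15]
out = lst[-1]  # -> out = 15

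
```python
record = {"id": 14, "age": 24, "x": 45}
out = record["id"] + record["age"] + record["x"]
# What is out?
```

Answer: 83

Derivation:
Trace (tracking out):
record = {'id': 14, 'age': 24, 'x': 45}  # -> record = {'id': 14, 'age': 24, 'x': 45}
out = record['id'] + record['age'] + record['x']  # -> out = 83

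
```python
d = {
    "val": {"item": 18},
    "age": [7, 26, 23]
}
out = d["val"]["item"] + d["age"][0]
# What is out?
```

Answer: 25

Derivation:
Trace (tracking out):
d = {'val': {'item': 18}, 'age': [7, 26, 23]}  # -> d = {'val': {'item': 18}, 'age': [7, 26, 23]}
out = d['val']['item'] + d['age'][0]  # -> out = 25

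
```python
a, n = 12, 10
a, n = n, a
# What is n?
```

Answer: 12

Derivation:
Trace (tracking n):
a, n = (12, 10)  # -> a = 12, n = 10
a, n = (n, a)  # -> a = 10, n = 12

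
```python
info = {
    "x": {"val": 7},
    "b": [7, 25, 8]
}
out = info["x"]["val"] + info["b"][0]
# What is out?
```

Answer: 14

Derivation:
Trace (tracking out):
info = {'x': {'val': 7}, 'b': [7, 25, 8]}  # -> info = {'x': {'val': 7}, 'b': [7, 25, 8]}
out = info['x']['val'] + info['b'][0]  # -> out = 14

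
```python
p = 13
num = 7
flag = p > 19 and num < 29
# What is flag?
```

Answer: False

Derivation:
Trace (tracking flag):
p = 13  # -> p = 13
num = 7  # -> num = 7
flag = p > 19 and num < 29  # -> flag = False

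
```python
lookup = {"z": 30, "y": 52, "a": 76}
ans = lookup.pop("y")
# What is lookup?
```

Answer: {'z': 30, 'a': 76}

Derivation:
Trace (tracking lookup):
lookup = {'z': 30, 'y': 52, 'a': 76}  # -> lookup = {'z': 30, 'y': 52, 'a': 76}
ans = lookup.pop('y')  # -> ans = 52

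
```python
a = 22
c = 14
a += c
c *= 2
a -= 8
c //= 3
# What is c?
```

Trace (tracking c):
a = 22  # -> a = 22
c = 14  # -> c = 14
a += c  # -> a = 36
c *= 2  # -> c = 28
a -= 8  # -> a = 28
c //= 3  # -> c = 9

Answer: 9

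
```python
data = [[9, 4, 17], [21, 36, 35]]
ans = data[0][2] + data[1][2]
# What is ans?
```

Trace (tracking ans):
data = [[9, 4, 17], [21, 36, 35]]  # -> data = [[9, 4, 17], [21, 36, 35]]
ans = data[0][2] + data[1][2]  # -> ans = 52

Answer: 52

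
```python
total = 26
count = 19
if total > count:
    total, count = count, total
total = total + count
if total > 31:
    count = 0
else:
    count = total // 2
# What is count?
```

Answer: 0

Derivation:
Trace (tracking count):
total = 26  # -> total = 26
count = 19  # -> count = 19
if total > count:  # condition is True
    total, count = (count, total)  # -> total = 19, count = 26
total = total + count  # -> total = 45
if total > 31:  # condition is True
    count = 0  # -> count = 0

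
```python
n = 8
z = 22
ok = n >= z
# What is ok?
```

Trace (tracking ok):
n = 8  # -> n = 8
z = 22  # -> z = 22
ok = n >= z  # -> ok = False

Answer: False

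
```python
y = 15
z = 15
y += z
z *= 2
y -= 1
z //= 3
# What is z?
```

Answer: 10

Derivation:
Trace (tracking z):
y = 15  # -> y = 15
z = 15  # -> z = 15
y += z  # -> y = 30
z *= 2  # -> z = 30
y -= 1  # -> y = 29
z //= 3  # -> z = 10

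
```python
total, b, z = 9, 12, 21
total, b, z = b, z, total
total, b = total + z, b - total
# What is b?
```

Answer: 9

Derivation:
Trace (tracking b):
total, b, z = (9, 12, 21)  # -> total = 9, b = 12, z = 21
total, b, z = (b, z, total)  # -> total = 12, b = 21, z = 9
total, b = (total + z, b - total)  # -> total = 21, b = 9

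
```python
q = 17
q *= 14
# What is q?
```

Trace (tracking q):
q = 17  # -> q = 17
q *= 14  # -> q = 238

Answer: 238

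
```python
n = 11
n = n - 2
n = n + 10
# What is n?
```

Answer: 19

Derivation:
Trace (tracking n):
n = 11  # -> n = 11
n = n - 2  # -> n = 9
n = n + 10  # -> n = 19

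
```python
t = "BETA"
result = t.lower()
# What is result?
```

Answer: 'beta'

Derivation:
Trace (tracking result):
t = 'BETA'  # -> t = 'BETA'
result = t.lower()  # -> result = 'beta'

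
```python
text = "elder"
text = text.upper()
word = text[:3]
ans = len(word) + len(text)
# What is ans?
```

Answer: 8

Derivation:
Trace (tracking ans):
text = 'elder'  # -> text = 'elder'
text = text.upper()  # -> text = 'ELDER'
word = text[:3]  # -> word = 'ELD'
ans = len(word) + len(text)  # -> ans = 8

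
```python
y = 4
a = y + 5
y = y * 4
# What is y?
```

Trace (tracking y):
y = 4  # -> y = 4
a = y + 5  # -> a = 9
y = y * 4  # -> y = 16

Answer: 16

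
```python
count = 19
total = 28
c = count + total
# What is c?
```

Trace (tracking c):
count = 19  # -> count = 19
total = 28  # -> total = 28
c = count + total  # -> c = 47

Answer: 47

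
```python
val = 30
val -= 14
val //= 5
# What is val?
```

Answer: 3

Derivation:
Trace (tracking val):
val = 30  # -> val = 30
val -= 14  # -> val = 16
val //= 5  # -> val = 3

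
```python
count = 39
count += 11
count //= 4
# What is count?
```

Trace (tracking count):
count = 39  # -> count = 39
count += 11  # -> count = 50
count //= 4  # -> count = 12

Answer: 12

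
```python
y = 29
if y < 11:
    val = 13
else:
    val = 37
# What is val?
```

Answer: 37

Derivation:
Trace (tracking val):
y = 29  # -> y = 29
if y < 11:  # condition is False
else:
    val = 37  # -> val = 37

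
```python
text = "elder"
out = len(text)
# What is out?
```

Answer: 5

Derivation:
Trace (tracking out):
text = 'elder'  # -> text = 'elder'
out = len(text)  # -> out = 5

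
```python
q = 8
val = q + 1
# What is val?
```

Answer: 9

Derivation:
Trace (tracking val):
q = 8  # -> q = 8
val = q + 1  # -> val = 9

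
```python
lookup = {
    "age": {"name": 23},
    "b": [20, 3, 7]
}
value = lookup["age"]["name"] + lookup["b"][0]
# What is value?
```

Trace (tracking value):
lookup = {'age': {'name': 23}, 'b': [20, 3, 7]}  # -> lookup = {'age': {'name': 23}, 'b': [20, 3, 7]}
value = lookup['age']['name'] + lookup['b'][0]  # -> value = 43

Answer: 43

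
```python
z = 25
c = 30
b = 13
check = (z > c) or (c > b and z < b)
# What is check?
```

Trace (tracking check):
z = 25  # -> z = 25
c = 30  # -> c = 30
b = 13  # -> b = 13
check = z > c or (c > b and z < b)  # -> check = False

Answer: False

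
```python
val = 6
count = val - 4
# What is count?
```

Answer: 2

Derivation:
Trace (tracking count):
val = 6  # -> val = 6
count = val - 4  # -> count = 2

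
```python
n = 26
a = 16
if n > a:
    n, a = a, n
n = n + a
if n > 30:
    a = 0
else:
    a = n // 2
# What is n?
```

Trace (tracking n):
n = 26  # -> n = 26
a = 16  # -> a = 16
if n > a:  # condition is True
    n, a = (a, n)  # -> n = 16, a = 26
n = n + a  # -> n = 42
if n > 30:  # condition is True
    a = 0  # -> a = 0

Answer: 42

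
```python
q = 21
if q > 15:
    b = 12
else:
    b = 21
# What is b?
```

Trace (tracking b):
q = 21  # -> q = 21
if q > 15:  # condition is True
    b = 12  # -> b = 12

Answer: 12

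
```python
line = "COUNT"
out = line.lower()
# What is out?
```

Trace (tracking out):
line = 'COUNT'  # -> line = 'COUNT'
out = line.lower()  # -> out = 'count'

Answer: 'count'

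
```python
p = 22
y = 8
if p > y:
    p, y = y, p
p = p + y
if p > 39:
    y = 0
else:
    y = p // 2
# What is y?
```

Answer: 15

Derivation:
Trace (tracking y):
p = 22  # -> p = 22
y = 8  # -> y = 8
if p > y:  # condition is True
    p, y = (y, p)  # -> p = 8, y = 22
p = p + y  # -> p = 30
if p > 39:  # condition is False
else:
    y = p // 2  # -> y = 15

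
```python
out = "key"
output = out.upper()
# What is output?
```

Answer: 'KEY'

Derivation:
Trace (tracking output):
out = 'key'  # -> out = 'key'
output = out.upper()  # -> output = 'KEY'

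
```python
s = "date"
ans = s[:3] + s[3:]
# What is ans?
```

Trace (tracking ans):
s = 'date'  # -> s = 'date'
ans = s[:3] + s[3:]  # -> ans = 'date'

Answer: 'date'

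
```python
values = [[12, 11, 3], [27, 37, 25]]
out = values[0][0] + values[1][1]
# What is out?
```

Answer: 49

Derivation:
Trace (tracking out):
values = [[12, 11, 3], [27, 37, 25]]  # -> values = [[12, 11, 3], [27, 37, 25]]
out = values[0][0] + values[1][1]  # -> out = 49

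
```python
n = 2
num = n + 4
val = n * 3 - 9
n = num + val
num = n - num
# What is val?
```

Trace (tracking val):
n = 2  # -> n = 2
num = n + 4  # -> num = 6
val = n * 3 - 9  # -> val = -3
n = num + val  # -> n = 3
num = n - num  # -> num = -3

Answer: -3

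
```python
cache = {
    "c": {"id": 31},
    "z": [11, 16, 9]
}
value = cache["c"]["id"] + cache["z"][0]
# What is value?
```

Answer: 42

Derivation:
Trace (tracking value):
cache = {'c': {'id': 31}, 'z': [11, 16, 9]}  # -> cache = {'c': {'id': 31}, 'z': [11, 16, 9]}
value = cache['c']['id'] + cache['z'][0]  # -> value = 42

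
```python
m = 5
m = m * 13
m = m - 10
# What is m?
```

Trace (tracking m):
m = 5  # -> m = 5
m = m * 13  # -> m = 65
m = m - 10  # -> m = 55

Answer: 55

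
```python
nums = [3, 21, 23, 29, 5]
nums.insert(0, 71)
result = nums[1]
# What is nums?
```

Answer: [71, 3, 21, 23, 29, 5]

Derivation:
Trace (tracking nums):
nums = [3, 21, 23, 29, 5]  # -> nums = [3, 21, 23, 29, 5]
nums.insert(0, 71)  # -> nums = [71, 3, 21, 23, 29, 5]
result = nums[1]  # -> result = 3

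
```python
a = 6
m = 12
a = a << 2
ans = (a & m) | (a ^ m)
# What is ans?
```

Trace (tracking ans):
a = 6  # -> a = 6
m = 12  # -> m = 12
a = a << 2  # -> a = 24
ans = a & m | a ^ m  # -> ans = 28

Answer: 28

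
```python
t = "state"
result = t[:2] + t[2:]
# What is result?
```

Trace (tracking result):
t = 'state'  # -> t = 'state'
result = t[:2] + t[2:]  # -> result = 'state'

Answer: 'state'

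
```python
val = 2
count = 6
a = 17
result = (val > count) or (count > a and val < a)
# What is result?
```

Answer: False

Derivation:
Trace (tracking result):
val = 2  # -> val = 2
count = 6  # -> count = 6
a = 17  # -> a = 17
result = val > count or (count > a and val < a)  # -> result = False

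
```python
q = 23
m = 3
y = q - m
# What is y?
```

Trace (tracking y):
q = 23  # -> q = 23
m = 3  # -> m = 3
y = q - m  # -> y = 20

Answer: 20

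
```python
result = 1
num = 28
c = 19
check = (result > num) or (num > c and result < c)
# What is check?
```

Trace (tracking check):
result = 1  # -> result = 1
num = 28  # -> num = 28
c = 19  # -> c = 19
check = result > num or (num > c and result < c)  # -> check = True

Answer: True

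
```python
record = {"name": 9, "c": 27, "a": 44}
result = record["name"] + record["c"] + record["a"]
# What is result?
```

Trace (tracking result):
record = {'name': 9, 'c': 27, 'a': 44}  # -> record = {'name': 9, 'c': 27, 'a': 44}
result = record['name'] + record['c'] + record['a']  # -> result = 80

Answer: 80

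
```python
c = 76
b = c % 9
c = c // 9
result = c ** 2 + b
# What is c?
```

Answer: 8

Derivation:
Trace (tracking c):
c = 76  # -> c = 76
b = c % 9  # -> b = 4
c = c // 9  # -> c = 8
result = c ** 2 + b  # -> result = 68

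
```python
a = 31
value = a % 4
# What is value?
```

Answer: 3

Derivation:
Trace (tracking value):
a = 31  # -> a = 31
value = a % 4  # -> value = 3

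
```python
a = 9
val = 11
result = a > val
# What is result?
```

Trace (tracking result):
a = 9  # -> a = 9
val = 11  # -> val = 11
result = a > val  # -> result = False

Answer: False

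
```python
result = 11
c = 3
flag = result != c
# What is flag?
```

Trace (tracking flag):
result = 11  # -> result = 11
c = 3  # -> c = 3
flag = result != c  # -> flag = True

Answer: True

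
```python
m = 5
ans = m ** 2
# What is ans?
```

Trace (tracking ans):
m = 5  # -> m = 5
ans = m ** 2  # -> ans = 25

Answer: 25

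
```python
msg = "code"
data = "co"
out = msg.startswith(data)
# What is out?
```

Trace (tracking out):
msg = 'code'  # -> msg = 'code'
data = 'co'  # -> data = 'co'
out = msg.startswith(data)  # -> out = True

Answer: True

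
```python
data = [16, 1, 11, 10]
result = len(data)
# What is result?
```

Trace (tracking result):
data = [16, 1, 11, 10]  # -> data = [16, 1, 11, 10]
result = len(data)  # -> result = 4

Answer: 4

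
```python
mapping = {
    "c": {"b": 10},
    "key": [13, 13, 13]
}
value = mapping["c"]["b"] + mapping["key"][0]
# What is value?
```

Trace (tracking value):
mapping = {'c': {'b': 10}, 'key': [13, 13, 13]}  # -> mapping = {'c': {'b': 10}, 'key': [13, 13, 13]}
value = mapping['c']['b'] + mapping['key'][0]  # -> value = 23

Answer: 23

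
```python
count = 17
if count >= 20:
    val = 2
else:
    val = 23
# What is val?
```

Trace (tracking val):
count = 17  # -> count = 17
if count >= 20:  # condition is False
else:
    val = 23  # -> val = 23

Answer: 23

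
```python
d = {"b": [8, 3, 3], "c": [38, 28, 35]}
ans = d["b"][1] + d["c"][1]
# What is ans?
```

Answer: 31

Derivation:
Trace (tracking ans):
d = {'b': [8, 3, 3], 'c': [38, 28, 35]}  # -> d = {'b': [8, 3, 3], 'c': [38, 28, 35]}
ans = d['b'][1] + d['c'][1]  # -> ans = 31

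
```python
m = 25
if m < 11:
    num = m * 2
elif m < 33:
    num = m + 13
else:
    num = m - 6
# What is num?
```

Trace (tracking num):
m = 25  # -> m = 25
if m < 11:  # condition is False
elif m < 33:  # condition is True
    num = m + 13  # -> num = 38

Answer: 38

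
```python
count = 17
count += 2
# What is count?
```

Trace (tracking count):
count = 17  # -> count = 17
count += 2  # -> count = 19

Answer: 19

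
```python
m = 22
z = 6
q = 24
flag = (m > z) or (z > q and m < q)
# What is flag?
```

Answer: True

Derivation:
Trace (tracking flag):
m = 22  # -> m = 22
z = 6  # -> z = 6
q = 24  # -> q = 24
flag = m > z or (z > q and m < q)  # -> flag = True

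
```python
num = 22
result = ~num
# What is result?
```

Answer: -23

Derivation:
Trace (tracking result):
num = 22  # -> num = 22
result = ~num  # -> result = -23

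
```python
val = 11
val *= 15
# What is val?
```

Trace (tracking val):
val = 11  # -> val = 11
val *= 15  # -> val = 165

Answer: 165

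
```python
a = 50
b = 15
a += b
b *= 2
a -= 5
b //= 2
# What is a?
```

Trace (tracking a):
a = 50  # -> a = 50
b = 15  # -> b = 15
a += b  # -> a = 65
b *= 2  # -> b = 30
a -= 5  # -> a = 60
b //= 2  # -> b = 15

Answer: 60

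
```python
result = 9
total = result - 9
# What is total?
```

Trace (tracking total):
result = 9  # -> result = 9
total = result - 9  # -> total = 0

Answer: 0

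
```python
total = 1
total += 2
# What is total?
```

Trace (tracking total):
total = 1  # -> total = 1
total += 2  # -> total = 3

Answer: 3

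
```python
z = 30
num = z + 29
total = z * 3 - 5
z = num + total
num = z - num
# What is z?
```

Trace (tracking z):
z = 30  # -> z = 30
num = z + 29  # -> num = 59
total = z * 3 - 5  # -> total = 85
z = num + total  # -> z = 144
num = z - num  # -> num = 85

Answer: 144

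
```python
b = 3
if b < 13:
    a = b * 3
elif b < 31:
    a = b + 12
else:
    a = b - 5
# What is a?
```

Answer: 9

Derivation:
Trace (tracking a):
b = 3  # -> b = 3
if b < 13:  # condition is True
    a = b * 3  # -> a = 9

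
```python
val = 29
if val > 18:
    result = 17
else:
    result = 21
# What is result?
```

Trace (tracking result):
val = 29  # -> val = 29
if val > 18:  # condition is True
    result = 17  # -> result = 17

Answer: 17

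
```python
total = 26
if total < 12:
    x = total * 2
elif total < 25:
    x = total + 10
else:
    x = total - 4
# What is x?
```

Trace (tracking x):
total = 26  # -> total = 26
if total < 12:  # condition is False
elif total < 25:  # condition is False
else:
    x = total - 4  # -> x = 22

Answer: 22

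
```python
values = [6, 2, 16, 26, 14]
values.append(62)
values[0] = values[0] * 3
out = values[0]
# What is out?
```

Trace (tracking out):
values = [6, 2, 16, 26, 14]  # -> values = [6, 2, 16, 26, 14]
values.append(62)  # -> values = [6, 2, 16, 26, 14, 62]
values[0] = values[0] * 3  # -> values = [18, 2, 16, 26, 14, 62]
out = values[0]  # -> out = 18

Answer: 18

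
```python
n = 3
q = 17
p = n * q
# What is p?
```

Answer: 51

Derivation:
Trace (tracking p):
n = 3  # -> n = 3
q = 17  # -> q = 17
p = n * q  # -> p = 51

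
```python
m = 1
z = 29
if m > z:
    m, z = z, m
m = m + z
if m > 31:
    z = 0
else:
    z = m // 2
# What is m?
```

Trace (tracking m):
m = 1  # -> m = 1
z = 29  # -> z = 29
if m > z:  # condition is False
m = m + z  # -> m = 30
if m > 31:  # condition is False
else:
    z = m // 2  # -> z = 15

Answer: 30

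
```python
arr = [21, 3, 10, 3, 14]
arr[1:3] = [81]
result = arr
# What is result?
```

Answer: [21, 81, 3, 14]

Derivation:
Trace (tracking result):
arr = [21, 3, 10, 3, 14]  # -> arr = [21, 3, 10, 3, 14]
arr[1:3] = [81]  # -> arr = [21, 81, 3, 14]
result = arr  # -> result = [21, 81, 3, 14]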